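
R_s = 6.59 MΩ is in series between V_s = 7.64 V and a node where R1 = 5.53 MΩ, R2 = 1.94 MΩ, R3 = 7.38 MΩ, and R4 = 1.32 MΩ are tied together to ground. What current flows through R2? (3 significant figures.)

Parallel bank: R_p = 1/(1/5.53 + 1/1.94 + 1/7.38 + 1/1.32) = 0.6292 MΩ.
V_A = 7.64 × 0.6292/7.219 = 0.6659 V.
Branch current I = V_A/R2 = 0.6659/1.94 = 0.3432 µA.

I ≈ 0.343 µA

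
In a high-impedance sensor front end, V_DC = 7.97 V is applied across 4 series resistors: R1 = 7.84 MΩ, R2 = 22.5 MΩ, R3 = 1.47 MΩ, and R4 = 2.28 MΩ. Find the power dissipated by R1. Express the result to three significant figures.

P ≈ 0.429 µW

ΣR = 34.09 MΩ → I = 7.97/34.09 = 0.2338 µA.
P = I²R = 0.05466 × 7.84 = 0.4285 µW.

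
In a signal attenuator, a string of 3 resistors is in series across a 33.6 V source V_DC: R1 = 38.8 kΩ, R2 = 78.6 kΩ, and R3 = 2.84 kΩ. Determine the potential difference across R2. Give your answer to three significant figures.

V ≈ 22.0 V

Total series resistance ΣR = 38.8 + 78.6 + 2.84 = 120.2 kΩ.
By the voltage-divider rule, V = 33.6 × 78.60/120.2 = 21.96 V.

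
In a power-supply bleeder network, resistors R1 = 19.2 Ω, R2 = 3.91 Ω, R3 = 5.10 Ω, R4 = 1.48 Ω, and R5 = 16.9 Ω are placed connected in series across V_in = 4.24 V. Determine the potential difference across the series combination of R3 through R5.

Total series resistance ΣR = 19.2 + 3.91 + 5.10 + 1.48 + 16.9 = 46.59 Ω.
R_{R3..R5} = 5.10 + 1.48 + 16.9 = 23.48 Ω.
Voltage divider: V = V_in · (23.48 / 46.59) = 4.24 × 0.5040 = 2.137 V.

V ≈ 2.14 V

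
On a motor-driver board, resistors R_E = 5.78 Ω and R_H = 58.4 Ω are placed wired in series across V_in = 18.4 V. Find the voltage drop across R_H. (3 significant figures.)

V ≈ 16.7 V

Total series resistance ΣR = 5.78 + 58.4 = 64.18 Ω.
Voltage divider: V = V_in · (58.40 / 64.18) = 18.4 × 0.9099 = 16.74 V.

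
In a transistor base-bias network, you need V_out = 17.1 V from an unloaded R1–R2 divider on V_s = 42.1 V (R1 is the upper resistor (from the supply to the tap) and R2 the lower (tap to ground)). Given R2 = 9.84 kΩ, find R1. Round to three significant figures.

Required fraction k = V_out/V_s = 0.4062.
R1 = R2·(1/k − 1) = 9.84 × 1.462 = 14.39 kΩ.

R1 ≈ 14.4 kΩ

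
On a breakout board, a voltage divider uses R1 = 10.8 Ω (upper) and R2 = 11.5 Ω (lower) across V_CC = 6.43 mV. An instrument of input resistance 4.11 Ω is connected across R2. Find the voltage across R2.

First combine the lower leg with the load: R2 ‖ R_L = 3.028 Ω.
Voltage divider with the loaded lower leg: V_out = 6.43 × 3.028/(10.8 + 3.028) = 6.43 × 0.2190 = 1.408 mV.

V_out ≈ 1.41 mV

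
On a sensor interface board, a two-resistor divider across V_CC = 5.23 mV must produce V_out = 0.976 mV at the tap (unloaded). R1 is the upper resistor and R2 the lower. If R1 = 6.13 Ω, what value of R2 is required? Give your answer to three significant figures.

V_out/V_CC = R2/(R1+R2) = 0.1866.
R2 = R1 · 0.1866/(1 − 0.1866) = 1.406 Ω.

R2 ≈ 1.41 Ω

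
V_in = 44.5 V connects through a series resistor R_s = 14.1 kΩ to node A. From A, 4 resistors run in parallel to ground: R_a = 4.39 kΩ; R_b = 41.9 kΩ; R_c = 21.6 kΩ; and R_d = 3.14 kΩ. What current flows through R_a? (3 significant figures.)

I ≈ 1.05 mA

Parallel bank: R_p = 1/(1/4.39 + 1/41.9 + 1/21.6 + 1/3.14) = 1.622 kΩ.
V_A = 44.5 × 1.622/15.72 = 4.592 V.
Branch current I = V_A/R_a = 4.592/4.39 = 1.046 mA.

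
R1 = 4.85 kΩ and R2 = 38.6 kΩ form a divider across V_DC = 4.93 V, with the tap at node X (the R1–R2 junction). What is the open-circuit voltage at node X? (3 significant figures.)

Open-circuit (no load on X): V_th = V_DC · R2/(R1 + R2) = 4.93 × 38.6/(4.850 + 38.6) = 4.380 V.

V_th ≈ 4.38 V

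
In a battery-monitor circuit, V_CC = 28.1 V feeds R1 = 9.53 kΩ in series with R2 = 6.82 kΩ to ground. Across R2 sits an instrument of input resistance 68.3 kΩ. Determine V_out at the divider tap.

V_out ≈ 11.1 V

First combine the lower leg with the load: R2 ‖ R_L = 6.201 kΩ.
Now apply the divider: V_out = 28.1 × 0.3942 = 11.08 V.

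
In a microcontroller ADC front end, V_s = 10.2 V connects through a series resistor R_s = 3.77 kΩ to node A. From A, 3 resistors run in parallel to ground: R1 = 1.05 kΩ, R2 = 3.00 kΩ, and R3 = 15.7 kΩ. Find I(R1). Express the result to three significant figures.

I ≈ 1.60 mA

Parallel bank: R_p = 1/(1/1.05 + 1/3.00 + 1/15.7) = 0.7411 kΩ.
V_A by voltage divider: V_A = 10.2 × 0.7411/(3.77 + 0.7411) = 1.676 V.
Branch current I = V_A/R1 = 1.676/1.05 = 1.596 mA.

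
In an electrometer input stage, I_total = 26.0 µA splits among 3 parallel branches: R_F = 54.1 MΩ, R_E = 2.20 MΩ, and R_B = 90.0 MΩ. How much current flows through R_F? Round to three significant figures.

I ≈ 0.993 µA

Conductances: ΣG = 1/54.1 + 1/2.20 + 1/90.0 = 0.4841 (1/MΩ).
By the current-divider rule, I = I_total · G_k/ΣG = 26.0 × 0.03818 = 0.9927 µA.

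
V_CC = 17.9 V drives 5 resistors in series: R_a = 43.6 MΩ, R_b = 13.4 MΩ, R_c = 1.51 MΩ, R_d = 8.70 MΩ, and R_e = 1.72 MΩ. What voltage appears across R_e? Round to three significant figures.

V ≈ 0.447 V

Total series resistance ΣR = 43.6 + 13.4 + 1.51 + 8.70 + 1.72 = 68.93 MΩ.
Voltage divider: V = V_CC · (1.720 / 68.93) = 17.9 × 0.02495 = 0.4467 V.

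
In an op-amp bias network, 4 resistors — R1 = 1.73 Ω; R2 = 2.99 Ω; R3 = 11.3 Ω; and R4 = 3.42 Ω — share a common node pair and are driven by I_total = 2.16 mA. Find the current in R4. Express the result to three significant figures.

ΣG = 1/1.73 + 1/2.99 + 1/11.3 + 1/3.42 = 1.293.
By the current-divider rule, I = I_total · G_k/ΣG = 2.16 × 0.2261 = 0.4883 mA.

I ≈ 0.488 mA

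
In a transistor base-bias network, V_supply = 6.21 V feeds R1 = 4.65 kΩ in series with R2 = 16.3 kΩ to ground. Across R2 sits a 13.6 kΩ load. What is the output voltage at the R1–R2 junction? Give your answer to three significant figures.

First combine the lower leg with the load: R2 ‖ R_L = 7.414 kΩ.
Voltage divider with the loaded lower leg: V_out = 6.21 × 7.414/(4.65 + 7.414) = 6.21 × 0.6146 = 3.816 V.
(Unloaded it would be 4.83 V; the load pulls it down.)

V_out ≈ 3.82 V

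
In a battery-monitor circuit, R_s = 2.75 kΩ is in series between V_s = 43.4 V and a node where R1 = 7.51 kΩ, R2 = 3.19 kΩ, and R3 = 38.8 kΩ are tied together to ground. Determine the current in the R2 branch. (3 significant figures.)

Parallel bank: R_p = 1/(1/7.51 + 1/3.19 + 1/38.8) = 2.117 kΩ.
Node voltage V_A = V_s · R_p/(R_s + R_p) = 43.4 × 0.4349 = 18.88 V.
Branch current I = V_A/R2 = 18.88/3.19 = 5.917 mA.

I ≈ 5.92 mA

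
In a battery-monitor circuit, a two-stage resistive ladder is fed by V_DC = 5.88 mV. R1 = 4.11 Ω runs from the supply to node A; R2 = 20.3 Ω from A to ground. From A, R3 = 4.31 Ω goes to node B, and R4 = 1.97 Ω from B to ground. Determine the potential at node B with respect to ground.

Looking into the second stage from A: R3 + R4 = 6.280 Ω appears in parallel with R2.
R2 ‖ (R3+R4) = 4.796 Ω.
So V_A = 5.88 × 0.5385 = 3.167 mV.
V_B = V_A × 0.3137 = 0.9933 mV.

V_B ≈ 0.993 mV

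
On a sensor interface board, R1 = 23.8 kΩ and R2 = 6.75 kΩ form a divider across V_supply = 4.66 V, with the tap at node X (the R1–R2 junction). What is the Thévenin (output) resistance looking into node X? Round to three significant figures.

With V_supply suppressed (replaced by a short), R_th = R1 ‖ R2 = (23.80 × 6.75)/(23.80 + 6.75) = 5.259 kΩ.

R_th ≈ 5.26 kΩ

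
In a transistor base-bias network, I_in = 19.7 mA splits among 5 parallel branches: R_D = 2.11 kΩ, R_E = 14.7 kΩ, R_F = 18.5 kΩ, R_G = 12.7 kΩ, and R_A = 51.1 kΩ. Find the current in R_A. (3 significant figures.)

Conductances: ΣG = 1/2.11 + 1/14.7 + 1/18.5 + 1/12.7 + 1/51.1 = 0.6943 (1/kΩ).
By the current-divider rule, I = I_in · G_k/ΣG = 19.7 × 0.02818 = 0.5552 mA.

I ≈ 0.555 mA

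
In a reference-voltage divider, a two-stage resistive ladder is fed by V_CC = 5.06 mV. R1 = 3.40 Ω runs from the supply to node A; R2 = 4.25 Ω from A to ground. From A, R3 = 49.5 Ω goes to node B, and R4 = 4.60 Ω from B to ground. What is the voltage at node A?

V_A ≈ 2.72 mV

Node A sees R2 in parallel with the series input of stage 2, R3 + R4 = 54.10 Ω.
Effective lower resistance at A: R2 ‖ 54.10 = 3.940 Ω.
First divider: V_A = V_CC · 3.940/(3.40 + 3.940) = 2.716 mV.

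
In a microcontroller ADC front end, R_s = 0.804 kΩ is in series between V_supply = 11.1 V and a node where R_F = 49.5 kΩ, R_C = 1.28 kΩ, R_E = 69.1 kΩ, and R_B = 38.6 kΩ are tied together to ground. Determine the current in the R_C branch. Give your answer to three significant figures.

Equivalent of the parallel group: R_p = 1.188 kΩ.
V_A = 11.1 × 1.188/1.992 = 6.620 V.
I(R_C) = V_A / R_C = 6.620/1.28 = 5.172 mA.

I ≈ 5.17 mA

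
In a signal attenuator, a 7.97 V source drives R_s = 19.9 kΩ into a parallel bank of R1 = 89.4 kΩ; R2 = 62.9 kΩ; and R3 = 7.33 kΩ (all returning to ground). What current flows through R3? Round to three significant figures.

Combine the parallel branches: R_p = (1/89.4 + 1/62.9 + 1/7.33)⁻¹ = 6.116 kΩ.
Node voltage V_A = V_supply · R_p/(R_s + R_p) = 7.97 × 0.2351 = 1.874 V.
I(R3) = V_A / R3 = 1.874/7.33 = 0.2556 mA.
(Equivalently: I_total = 0.3064 mA, then current-divider fraction G_k/ΣG = 0.8344.)

I ≈ 0.256 mA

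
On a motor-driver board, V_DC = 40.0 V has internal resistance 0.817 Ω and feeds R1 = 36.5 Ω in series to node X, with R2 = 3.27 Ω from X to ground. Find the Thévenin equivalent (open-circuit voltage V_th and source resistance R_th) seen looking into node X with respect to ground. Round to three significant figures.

R1' = 0.817 + 36.5 = 37.32 Ω (source resistance + R1).
With X open, the divider is unloaded: V_th = 40.0 × 3.27/40.59 = 3.223 V.
Zeroing V_DC shorts the top of R1' to ground, so R_th = R1' ‖ R2 = 3.007 Ω.

V_th ≈ 3.22 V, R_th ≈ 3.01 Ω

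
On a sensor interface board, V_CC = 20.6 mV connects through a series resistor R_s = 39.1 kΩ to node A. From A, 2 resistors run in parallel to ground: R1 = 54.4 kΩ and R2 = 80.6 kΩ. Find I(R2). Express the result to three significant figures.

I ≈ 0.116 µA

Parallel bank: R_p = 1/(1/54.4 + 1/80.6) = 32.48 kΩ.
V_A = 20.6 × 32.48/71.58 = 9.347 mV.
I(R2) = V_A / R2 = 9.347/80.6 = 0.1160 µA.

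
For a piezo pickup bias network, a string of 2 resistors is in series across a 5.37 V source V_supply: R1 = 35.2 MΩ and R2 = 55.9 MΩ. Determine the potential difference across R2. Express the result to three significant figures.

Total series resistance ΣR = 35.2 + 55.9 = 91.10 MΩ.
Voltage divider: V = V_supply · (55.90 / 91.10) = 5.37 × 0.6136 = 3.295 V.

V ≈ 3.30 V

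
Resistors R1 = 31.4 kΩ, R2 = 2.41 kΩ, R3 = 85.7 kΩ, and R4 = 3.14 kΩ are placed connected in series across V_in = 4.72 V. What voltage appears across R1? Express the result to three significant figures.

Series total: ΣR = 31.4 + 2.41 + 85.7 + 3.14 = 122.7 kΩ.
Voltage divider: V = V_in · (31.40 / 122.7) = 4.72 × 0.2560 = 1.208 V.

V ≈ 1.21 V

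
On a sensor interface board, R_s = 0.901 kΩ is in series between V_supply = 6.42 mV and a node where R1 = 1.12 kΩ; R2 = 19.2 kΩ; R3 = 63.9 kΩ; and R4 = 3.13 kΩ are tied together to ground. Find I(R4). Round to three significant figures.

Equivalent of the parallel group: R_p = 0.7812 kΩ.
V_A by voltage divider: V_A = 6.42 × 0.7812/(0.901 + 0.7812) = 2.981 mV.
Branch current I = V_A/R4 = 2.981/3.13 = 0.9525 µA.

I ≈ 0.953 µA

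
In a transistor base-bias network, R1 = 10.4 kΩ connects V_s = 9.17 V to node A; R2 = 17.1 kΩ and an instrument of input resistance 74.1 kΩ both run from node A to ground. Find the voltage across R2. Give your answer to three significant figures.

R2 ‖ R_L = (17.1 × 74.1)/(17.1 + 74.1) = 13.89 kΩ.
Then V_out = V_s · R2'/(R1 + R2') = 9.17 × 13.89/24.29 = 5.244 V.

V_out ≈ 5.24 V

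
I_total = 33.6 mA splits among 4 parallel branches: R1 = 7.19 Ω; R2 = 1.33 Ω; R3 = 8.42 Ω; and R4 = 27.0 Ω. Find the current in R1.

Conductances: ΣG = 1/7.19 + 1/1.33 + 1/8.42 + 1/27.0 = 1.047 (1/Ω).
R1 takes the fraction G_k/ΣG = 0.1391/1.047 = 0.1329, so I = 33.6 × 0.1329 = 4.464 mA.

I ≈ 4.46 mA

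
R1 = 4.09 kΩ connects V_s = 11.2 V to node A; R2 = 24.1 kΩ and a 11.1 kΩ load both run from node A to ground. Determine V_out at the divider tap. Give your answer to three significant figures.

The load sits in parallel with R2, giving an effective lower resistance R2' = R2·R_L/(R2+R_L) = 7.600 kΩ.
Now apply the divider: V_out = 11.2 × 0.6501 = 7.281 V.
(Unloaded it would be 9.58 V; the load pulls it down.)

V_out ≈ 7.28 V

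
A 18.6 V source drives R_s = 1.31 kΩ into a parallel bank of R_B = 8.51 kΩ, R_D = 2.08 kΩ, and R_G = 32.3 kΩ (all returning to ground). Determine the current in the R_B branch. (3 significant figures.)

Parallel bank: R_p = 1/(1/8.51 + 1/2.08 + 1/32.3) = 1.589 kΩ.
Node voltage V_A = V_CC · R_p/(R_s + R_p) = 18.6 × 0.5482 = 10.20 V.
I(R_B) = V_A / R_B = 10.20/8.51 = 1.198 mA.

I ≈ 1.20 mA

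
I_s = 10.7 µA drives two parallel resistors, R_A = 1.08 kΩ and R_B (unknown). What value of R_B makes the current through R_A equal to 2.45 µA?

R_B ≈ 0.321 kΩ

Two-branch current divider: I_A = I_s · R_B/(R_A + R_B).
2.45/10.7 = R_B/(R_A + R_B) → R_B = R_A · (0.2290)/(1 − 0.2290) = 1.08 × 0.2970 = 0.3207 kΩ.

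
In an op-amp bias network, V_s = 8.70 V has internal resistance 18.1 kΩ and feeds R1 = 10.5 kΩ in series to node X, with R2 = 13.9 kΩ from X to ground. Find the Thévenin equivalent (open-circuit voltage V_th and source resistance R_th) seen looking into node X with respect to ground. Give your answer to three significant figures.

R1' = 18.1 + 10.5 = 28.60 kΩ (source resistance + R1).
V_th is the unloaded tap voltage: V_s · R2/(R1'+R2) = 8.70 × 0.3271 = 2.845 V.
Zeroing V_s shorts the top of R1' to ground, so R_th = R1' ‖ R2 = 9.354 kΩ.

V_th ≈ 2.85 V, R_th ≈ 9.35 kΩ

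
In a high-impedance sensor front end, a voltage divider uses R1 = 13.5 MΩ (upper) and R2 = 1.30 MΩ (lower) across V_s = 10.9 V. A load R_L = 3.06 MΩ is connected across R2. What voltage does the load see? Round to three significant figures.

V_out ≈ 0.690 V

R2 ‖ R_L = (1.30 × 3.06)/(1.30 + 3.06) = 0.9124 MΩ.
Now apply the divider: V_out = 10.9 × 0.06331 = 0.6900 V.
(Unloaded it would be 0.957 V; the load pulls it down.)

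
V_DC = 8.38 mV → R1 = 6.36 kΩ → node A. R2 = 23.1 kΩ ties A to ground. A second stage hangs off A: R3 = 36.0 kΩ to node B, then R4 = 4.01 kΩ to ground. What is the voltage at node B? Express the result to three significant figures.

Node A sees R2 in parallel with the series input of stage 2, R3 + R4 = 40.01 kΩ.
R2 ‖ (R3+R4) = 14.64 kΩ.
First divider: V_A = V_DC · 14.64/(6.36 + 14.64) = 5.843 mV.
Stage 2 is unloaded, so V_B = V_A · R4/(R3+R4) = 5.843 × 4.01/40.01 = 0.5856 mV.

V_B ≈ 0.586 mV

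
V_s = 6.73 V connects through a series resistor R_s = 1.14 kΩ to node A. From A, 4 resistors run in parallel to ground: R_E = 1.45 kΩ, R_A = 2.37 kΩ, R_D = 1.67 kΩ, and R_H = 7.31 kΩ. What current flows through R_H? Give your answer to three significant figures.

I ≈ 0.296 mA

Parallel bank: R_p = 1/(1/1.45 + 1/2.37 + 1/1.67 + 1/7.31) = 0.5414 kΩ.
V_A by voltage divider: V_A = 6.73 × 0.5414/(1.14 + 0.5414) = 2.167 V.
Branch current I = V_A/R_H = 2.167/7.31 = 0.2964 mA.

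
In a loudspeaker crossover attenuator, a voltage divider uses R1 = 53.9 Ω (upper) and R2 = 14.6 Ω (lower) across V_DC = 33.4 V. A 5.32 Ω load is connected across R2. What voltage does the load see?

V_out ≈ 2.25 V

First combine the lower leg with the load: R2 ‖ R_L = 3.899 Ω.
Voltage divider with the loaded lower leg: V_out = 33.4 × 3.899/(53.9 + 3.899) = 33.4 × 0.06746 = 2.253 V.
(Unloaded it would be 7.12 V; the load pulls it down.)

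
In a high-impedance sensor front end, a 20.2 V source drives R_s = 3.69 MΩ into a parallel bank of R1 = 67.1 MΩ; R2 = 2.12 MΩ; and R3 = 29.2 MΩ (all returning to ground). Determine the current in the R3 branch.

I ≈ 0.237 µA

Parallel bank: R_p = 1/(1/67.1 + 1/2.12 + 1/29.2) = 1.920 MΩ.
V_A = 20.2 × 1.920/5.610 = 6.913 V.
Branch current I = V_A/R3 = 6.913/29.2 = 0.2368 µA.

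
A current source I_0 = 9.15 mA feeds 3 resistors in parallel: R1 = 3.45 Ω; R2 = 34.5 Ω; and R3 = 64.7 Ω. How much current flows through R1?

Total conductance ΣG = 1/3.45 + 1/34.5 + 1/64.7 = 0.3343 (units of 1/Ω).
R1 takes the fraction G_k/ΣG = 0.2899/0.3343 = 0.8671, so I = 9.15 × 0.8671 = 7.934 mA.

I ≈ 7.93 mA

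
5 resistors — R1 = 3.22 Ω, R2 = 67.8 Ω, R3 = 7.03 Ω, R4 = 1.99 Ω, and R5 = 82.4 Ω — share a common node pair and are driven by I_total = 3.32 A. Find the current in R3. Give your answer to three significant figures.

ΣG = 1/3.22 + 1/67.8 + 1/7.03 + 1/1.99 + 1/82.4 = 0.9822.
Current divider: I(R3) = I_total · G_k/ΣG = 3.32 × (0.1422/0.9822) = 3.32 × 0.1448 = 0.4808 A.

I ≈ 0.481 A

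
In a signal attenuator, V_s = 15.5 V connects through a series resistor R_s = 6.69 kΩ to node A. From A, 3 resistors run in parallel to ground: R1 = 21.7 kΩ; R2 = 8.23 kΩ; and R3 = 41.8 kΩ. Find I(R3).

Combine the parallel branches: R_p = (1/21.7 + 1/8.23 + 1/41.8)⁻¹ = 5.222 kΩ.
V_A = 15.5 × 5.222/11.91 = 6.795 V.
Branch current I = V_A/R3 = 6.795/41.8 = 0.1626 mA.

I ≈ 0.163 mA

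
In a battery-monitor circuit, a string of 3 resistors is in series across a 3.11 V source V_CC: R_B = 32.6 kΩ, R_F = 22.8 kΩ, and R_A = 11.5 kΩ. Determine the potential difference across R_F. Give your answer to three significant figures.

V ≈ 1.06 V

Series total: ΣR = 32.6 + 22.8 + 11.5 = 66.90 kΩ.
Voltage divider: V = V_CC · (22.80 / 66.90) = 3.11 × 0.3408 = 1.060 V.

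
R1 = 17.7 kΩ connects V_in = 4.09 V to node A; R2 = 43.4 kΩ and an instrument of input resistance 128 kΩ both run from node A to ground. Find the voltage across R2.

R2 ‖ R_L = (43.4 × 128)/(43.4 + 128) = 32.41 kΩ.
Now apply the divider: V_out = 4.09 × 0.6468 = 2.645 V.

V_out ≈ 2.65 V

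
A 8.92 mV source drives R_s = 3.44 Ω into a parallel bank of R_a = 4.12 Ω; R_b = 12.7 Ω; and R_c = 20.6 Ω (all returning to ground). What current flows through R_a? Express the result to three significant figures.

Combine the parallel branches: R_p = (1/4.12 + 1/12.7 + 1/20.6)⁻¹ = 2.703 Ω.
V_A by voltage divider: V_A = 8.92 × 2.703/(3.44 + 2.703) = 3.925 mV.
Branch current I = V_A/R_a = 3.925/4.12 = 0.9526 mA.
(Check via current divider: I_total = 1.452 mA; share G_k/ΣG = 0.6560 → same result.)

I ≈ 0.953 mA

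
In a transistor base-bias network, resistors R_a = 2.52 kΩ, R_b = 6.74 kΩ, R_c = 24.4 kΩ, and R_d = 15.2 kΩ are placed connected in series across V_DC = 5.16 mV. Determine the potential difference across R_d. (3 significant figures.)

V ≈ 1.61 mV

Series total: ΣR = 2.52 + 6.74 + 24.4 + 15.2 = 48.86 kΩ.
Voltage divider: V = V_DC · (15.20 / 48.86) = 5.16 × 0.3111 = 1.605 mV.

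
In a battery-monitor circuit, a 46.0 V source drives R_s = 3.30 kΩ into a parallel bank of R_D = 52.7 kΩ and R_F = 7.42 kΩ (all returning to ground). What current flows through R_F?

I ≈ 4.11 mA

Parallel bank: R_p = 1/(1/52.7 + 1/7.42) = 6.504 kΩ.
V_A = 46.0 × 6.504/9.804 = 30.52 V.
Branch current I = V_A/R_F = 30.52/7.42 = 4.113 mA.
(Check via current divider: I_total = 4.692 mA; share G_k/ΣG = 0.8766 → same result.)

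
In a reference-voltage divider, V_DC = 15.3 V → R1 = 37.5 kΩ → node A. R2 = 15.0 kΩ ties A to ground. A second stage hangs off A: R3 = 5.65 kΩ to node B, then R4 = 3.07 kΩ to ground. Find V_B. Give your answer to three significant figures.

V_B ≈ 0.691 V

Node A sees R2 in parallel with the series input of stage 2, R3 + R4 = 8.720 kΩ.
R2 ‖ (R3+R4) = 5.514 kΩ.
First divider: V_A = V_DC · 5.514/(37.5 + 5.514) = 1.961 V.
V_B = V_A × 0.3521 = 0.6905 V.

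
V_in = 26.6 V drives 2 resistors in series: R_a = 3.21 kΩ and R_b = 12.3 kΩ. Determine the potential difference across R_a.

Total series resistance ΣR = 3.21 + 12.3 = 15.51 kΩ.
By the voltage-divider rule, V = 26.6 × 3.210/15.51 = 5.505 V.

V ≈ 5.51 V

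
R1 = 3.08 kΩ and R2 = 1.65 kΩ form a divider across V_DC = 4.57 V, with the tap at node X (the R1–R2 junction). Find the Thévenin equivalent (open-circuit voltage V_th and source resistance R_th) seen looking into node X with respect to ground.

V_th ≈ 1.59 V, R_th ≈ 1.07 kΩ

V_th is the unloaded tap voltage: V_DC · R2/(R1+R2) = 4.57 × 0.3488 = 1.594 V.
Looking into X with the source shorted: R_th = R1·R2/(R1+R2) = 3.080 × 1.65/4.730 = 1.074 kΩ.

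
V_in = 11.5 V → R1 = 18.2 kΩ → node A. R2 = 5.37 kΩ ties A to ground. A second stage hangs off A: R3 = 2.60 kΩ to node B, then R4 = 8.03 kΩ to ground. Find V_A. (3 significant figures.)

The second stage (R3 + R4 = 10.63 kΩ) loads node A in parallel with R2.
Effective lower resistance at A: R2 ‖ 10.63 = 3.568 kΩ.
So V_A = 11.5 × 0.1639 = 1.885 V.

V_A ≈ 1.88 V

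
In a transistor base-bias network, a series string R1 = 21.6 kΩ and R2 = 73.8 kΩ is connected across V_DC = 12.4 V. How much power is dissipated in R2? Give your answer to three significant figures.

ΣR = 95.40 kΩ → I = 12.4/95.40 = 0.1300 mA.
P(R2) = I²·R2 = (0.1300)² × 73.8 = 1.247 mW.

P ≈ 1.25 mW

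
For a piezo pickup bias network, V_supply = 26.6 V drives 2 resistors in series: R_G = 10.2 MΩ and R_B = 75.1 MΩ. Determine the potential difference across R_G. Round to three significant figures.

V ≈ 3.18 V

ΣR = 10.2 + 75.1 = 85.30 MΩ.
Voltage divider: V = V_supply · (10.20 / 85.30) = 26.6 × 0.1196 = 3.181 V.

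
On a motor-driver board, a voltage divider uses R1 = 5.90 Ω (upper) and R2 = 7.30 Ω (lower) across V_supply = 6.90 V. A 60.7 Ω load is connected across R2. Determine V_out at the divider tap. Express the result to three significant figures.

V_out ≈ 3.62 V

First combine the lower leg with the load: R2 ‖ R_L = 6.516 Ω.
Now apply the divider: V_out = 6.90 × 0.5248 = 3.621 V.
(Unloaded it would be 3.82 V; the load pulls it down.)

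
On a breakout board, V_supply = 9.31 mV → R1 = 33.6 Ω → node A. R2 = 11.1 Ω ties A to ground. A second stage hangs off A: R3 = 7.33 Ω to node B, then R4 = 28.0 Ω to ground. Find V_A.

The second stage (R3 + R4 = 35.33 Ω) loads node A in parallel with R2.
Effective lower resistance at A: R2 ‖ 35.33 = 8.446 Ω.
V_A = 9.31 × 8.446/(33.6 + 8.446) = 1.870 mV.

V_A ≈ 1.87 mV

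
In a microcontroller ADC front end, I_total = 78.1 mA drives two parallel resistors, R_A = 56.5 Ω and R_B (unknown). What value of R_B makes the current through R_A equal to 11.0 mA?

R_B ≈ 9.26 Ω

The fraction through R_A equals R_B/(R_A+R_B).
With f = 0.1408, R_B = R_A · f/(1−f) = 56.5 × 0.1639 = 9.262 Ω.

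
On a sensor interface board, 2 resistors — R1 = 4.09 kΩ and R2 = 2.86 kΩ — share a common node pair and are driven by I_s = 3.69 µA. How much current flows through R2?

For two parallel branches, I_k = I_s · (other R)/(sum of R).
So I = 3.69 × 4.09/6.950 = 2.172 µA.

I ≈ 2.17 µA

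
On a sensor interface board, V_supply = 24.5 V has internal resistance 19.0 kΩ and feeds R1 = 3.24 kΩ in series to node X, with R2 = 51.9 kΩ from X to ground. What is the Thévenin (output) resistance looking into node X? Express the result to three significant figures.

R_th ≈ 15.6 kΩ

R1' = 19.0 + 3.24 = 22.24 kΩ (source resistance + R1).
Looking into X with the source shorted: R_th = R1'·R2/(R1'+R2) = 22.24 × 51.9/74.14 = 15.57 kΩ.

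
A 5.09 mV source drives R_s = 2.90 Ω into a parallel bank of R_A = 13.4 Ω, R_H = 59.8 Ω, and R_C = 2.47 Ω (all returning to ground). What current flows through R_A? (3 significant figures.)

Parallel bank: R_p = 1/(1/13.4 + 1/59.8 + 1/2.47) = 2.015 Ω.
Node voltage V_A = V_CC · R_p/(R_s + R_p) = 5.09 × 0.4100 = 2.087 mV.
I(R_A) = V_A / R_A = 2.087/13.4 = 0.1557 mA.

I ≈ 0.156 mA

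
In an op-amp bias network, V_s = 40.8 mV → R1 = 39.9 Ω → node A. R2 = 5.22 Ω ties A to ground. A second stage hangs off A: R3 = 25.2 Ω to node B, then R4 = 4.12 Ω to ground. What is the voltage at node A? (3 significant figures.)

The second stage (R3 + R4 = 29.32 Ω) loads node A in parallel with R2.
R2 ‖ (R3+R4) = 4.431 Ω.
V_A = 40.8 × 4.431/(39.9 + 4.431) = 4.078 mV.

V_A ≈ 4.08 mV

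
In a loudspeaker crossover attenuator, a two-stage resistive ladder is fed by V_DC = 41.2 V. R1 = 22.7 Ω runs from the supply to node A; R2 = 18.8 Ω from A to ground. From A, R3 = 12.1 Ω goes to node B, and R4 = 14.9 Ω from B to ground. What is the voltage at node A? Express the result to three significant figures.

V_A ≈ 13.5 V

Looking into the second stage from A: R3 + R4 = 27.00 Ω appears in parallel with R2.
Effective lower resistance at A: R2 ‖ 27.00 = 11.08 Ω.
So V_A = 41.2 × 0.3281 = 13.52 V.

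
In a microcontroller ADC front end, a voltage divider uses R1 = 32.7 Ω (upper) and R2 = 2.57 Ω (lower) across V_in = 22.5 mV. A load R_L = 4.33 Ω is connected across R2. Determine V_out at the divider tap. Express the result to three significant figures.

R2 ‖ R_L = (2.57 × 4.33)/(2.57 + 4.33) = 1.613 Ω.
Voltage divider with the loaded lower leg: V_out = 22.5 × 1.613/(32.7 + 1.613) = 22.5 × 0.04700 = 1.058 mV.

V_out ≈ 1.06 mV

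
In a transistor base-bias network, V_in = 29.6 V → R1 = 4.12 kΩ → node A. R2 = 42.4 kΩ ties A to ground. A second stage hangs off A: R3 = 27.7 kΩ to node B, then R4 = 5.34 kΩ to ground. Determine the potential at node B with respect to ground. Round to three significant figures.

Node A sees R2 in parallel with the series input of stage 2, R3 + R4 = 33.04 kΩ.
Effective lower resistance at A: R2 ‖ 33.04 = 18.57 kΩ.
So V_A = 29.6 × 0.8184 = 24.23 V.
Then the unloaded second divider: V_B = V_A × R4/(R3+R4) = 24.23 × 0.1616 = 3.915 V.

V_B ≈ 3.92 V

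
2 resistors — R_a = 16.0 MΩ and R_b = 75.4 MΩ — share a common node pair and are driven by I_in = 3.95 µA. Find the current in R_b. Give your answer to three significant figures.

With just two branches, the current splits inversely with resistance.
I(R_b) = 3.95 × 16.0/(16.0 + 75.4) = 3.95 × 0.1751 = 0.6915 µA.

I ≈ 0.691 µA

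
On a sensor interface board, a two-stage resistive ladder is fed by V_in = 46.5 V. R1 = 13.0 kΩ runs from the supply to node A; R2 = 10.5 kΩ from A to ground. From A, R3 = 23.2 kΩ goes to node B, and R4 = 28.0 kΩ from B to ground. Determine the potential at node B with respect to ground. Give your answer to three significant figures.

V_B ≈ 10.2 V

Looking into the second stage from A: R3 + R4 = 51.20 kΩ appears in parallel with R2.
Effective lower resistance at A: R2 ‖ 51.20 = 8.713 kΩ.
V_A = 46.5 × 8.713/(13.0 + 8.713) = 18.66 V.
Then the unloaded second divider: V_B = V_A × R4/(R3+R4) = 18.66 × 0.5469 = 10.20 V.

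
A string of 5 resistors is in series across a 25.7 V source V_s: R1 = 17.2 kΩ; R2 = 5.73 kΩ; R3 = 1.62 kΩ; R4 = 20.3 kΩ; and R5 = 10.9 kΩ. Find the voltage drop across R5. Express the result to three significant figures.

ΣR = 17.2 + 5.73 + 1.62 + 20.3 + 10.9 = 55.75 kΩ.
By the voltage-divider rule, V = 25.7 × 10.90/55.75 = 5.025 V.

V ≈ 5.02 V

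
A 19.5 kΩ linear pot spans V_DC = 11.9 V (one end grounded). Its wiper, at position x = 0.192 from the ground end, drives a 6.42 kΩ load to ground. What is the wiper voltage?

V_out ≈ 1.55 V

Split the track: R_lower = x·R_p = 3.744 kΩ, R_upper = (1−x)·R_p = 15.76 kΩ.
R_L loads the lower segment: effective lower R = 2.365 kΩ.
Then V_out = V_DC · 2.365/(15.76 + 2.365) = 1.553 V.
(Unloaded: V_out = x·V_DC = 2.28 V.)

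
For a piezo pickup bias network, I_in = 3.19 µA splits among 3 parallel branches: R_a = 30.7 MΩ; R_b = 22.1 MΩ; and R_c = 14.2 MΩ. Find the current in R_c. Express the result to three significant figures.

ΣG = 1/30.7 + 1/22.1 + 1/14.2 = 0.1482.
By the current-divider rule, I = I_in · G_k/ΣG = 3.19 × 0.4750 = 1.515 µA.

I ≈ 1.52 µA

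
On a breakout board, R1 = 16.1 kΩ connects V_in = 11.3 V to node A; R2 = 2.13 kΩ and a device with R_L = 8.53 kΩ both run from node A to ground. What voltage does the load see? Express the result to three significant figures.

V_out ≈ 1.08 V

R2 ‖ R_L = (2.13 × 8.53)/(2.13 + 8.53) = 1.704 kΩ.
Then V_out = V_in · R2'/(R1 + R2') = 11.3 × 1.704/17.80 = 1.082 V.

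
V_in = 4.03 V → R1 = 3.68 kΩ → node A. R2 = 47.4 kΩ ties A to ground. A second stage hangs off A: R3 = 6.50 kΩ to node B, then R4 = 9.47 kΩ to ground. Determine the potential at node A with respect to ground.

V_A ≈ 3.08 V

The second stage (R3 + R4 = 15.97 kΩ) loads node A in parallel with R2.
R2 ‖ (R3+R4) = 11.95 kΩ.
So V_A = 4.03 × 0.7645 = 3.081 V.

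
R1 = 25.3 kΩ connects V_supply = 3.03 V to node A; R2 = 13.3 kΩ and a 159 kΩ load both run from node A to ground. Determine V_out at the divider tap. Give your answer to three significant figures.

V_out ≈ 0.990 V

R2 ‖ R_L = (13.3 × 159)/(13.3 + 159) = 12.27 kΩ.
Then V_out = V_supply · R2'/(R1 + R2') = 3.03 × 12.27/37.57 = 0.9898 V.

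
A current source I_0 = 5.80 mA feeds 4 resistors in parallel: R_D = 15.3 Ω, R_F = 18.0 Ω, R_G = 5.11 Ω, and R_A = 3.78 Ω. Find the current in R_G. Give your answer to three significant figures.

I ≈ 1.95 mA

Total conductance ΣG = 1/15.3 + 1/18.0 + 1/5.11 + 1/3.78 = 0.5812 (units of 1/Ω).
By the current-divider rule, I = I_0 · G_k/ΣG = 5.80 × 0.3367 = 1.953 mA.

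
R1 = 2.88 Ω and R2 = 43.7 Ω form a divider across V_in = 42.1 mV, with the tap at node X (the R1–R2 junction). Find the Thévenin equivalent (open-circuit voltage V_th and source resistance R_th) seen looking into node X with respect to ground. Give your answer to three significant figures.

V_th is the unloaded tap voltage: V_in · R2/(R1+R2) = 42.1 × 0.9382 = 39.50 mV.
Zeroing V_in shorts the top of R1 to ground, so R_th = R1 ‖ R2 = 2.702 Ω.

V_th ≈ 39.5 mV, R_th ≈ 2.70 Ω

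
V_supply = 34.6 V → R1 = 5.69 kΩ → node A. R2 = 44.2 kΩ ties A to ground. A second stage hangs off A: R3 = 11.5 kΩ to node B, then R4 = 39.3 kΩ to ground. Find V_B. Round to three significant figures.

Node A sees R2 in parallel with the series input of stage 2, R3 + R4 = 50.80 kΩ.
Effective lower resistance at A: R2 ‖ 50.80 = 23.64 kΩ.
First divider: V_A = V_supply · 23.64/(5.69 + 23.64) = 27.89 V.
Stage 2 is unloaded, so V_B = V_A · R4/(R3+R4) = 27.89 × 39.3/50.80 = 21.57 V.

V_B ≈ 21.6 V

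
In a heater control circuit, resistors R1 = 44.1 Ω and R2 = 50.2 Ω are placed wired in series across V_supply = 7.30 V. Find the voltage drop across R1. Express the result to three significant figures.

V ≈ 3.41 V

ΣR = 44.1 + 50.2 = 94.30 Ω.
By the voltage-divider rule, V = 7.30 × 44.10/94.30 = 3.414 V.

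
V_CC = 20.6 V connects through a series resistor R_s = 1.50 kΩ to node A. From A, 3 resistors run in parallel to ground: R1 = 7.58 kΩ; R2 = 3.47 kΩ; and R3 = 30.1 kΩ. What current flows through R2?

I ≈ 3.53 mA

Combine the parallel branches: R_p = (1/7.58 + 1/3.47 + 1/30.1)⁻¹ = 2.206 kΩ.
V_A by voltage divider: V_A = 20.6 × 2.206/(1.50 + 2.206) = 12.26 V.
Branch current I = V_A/R2 = 12.26/3.47 = 3.534 mA.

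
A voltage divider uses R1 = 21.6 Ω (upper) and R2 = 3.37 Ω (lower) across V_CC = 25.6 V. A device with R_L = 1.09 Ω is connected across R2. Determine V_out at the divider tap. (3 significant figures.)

First combine the lower leg with the load: R2 ‖ R_L = 0.8236 Ω.
Then V_out = V_CC · R2'/(R1 + R2') = 25.6 × 0.8236/22.42 = 0.9403 V.

V_out ≈ 0.940 V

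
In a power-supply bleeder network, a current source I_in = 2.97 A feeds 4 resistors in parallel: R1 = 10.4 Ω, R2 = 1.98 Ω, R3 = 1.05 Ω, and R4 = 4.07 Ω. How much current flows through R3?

I ≈ 1.57 A

Conductances: ΣG = 1/10.4 + 1/1.98 + 1/1.05 + 1/4.07 = 1.799 (1/Ω).
R3 takes the fraction G_k/ΣG = 0.9524/1.799 = 0.5293, so I = 2.97 × 0.5293 = 1.572 A.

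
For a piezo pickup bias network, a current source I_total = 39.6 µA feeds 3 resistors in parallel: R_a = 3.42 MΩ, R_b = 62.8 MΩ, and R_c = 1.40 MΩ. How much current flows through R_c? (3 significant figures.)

I ≈ 27.7 µA

Total conductance ΣG = 1/3.42 + 1/62.8 + 1/1.40 = 1.023 (units of 1/MΩ).
Current divider: I(R_c) = I_total · G_k/ΣG = 39.6 × (0.7143/1.023) = 39.6 × 0.6985 = 27.66 µA.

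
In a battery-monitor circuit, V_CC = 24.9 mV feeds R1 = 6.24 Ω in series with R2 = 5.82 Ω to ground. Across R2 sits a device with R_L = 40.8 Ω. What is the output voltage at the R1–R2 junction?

V_out ≈ 11.2 mV

First combine the lower leg with the load: R2 ‖ R_L = 5.093 Ω.
Then V_out = V_CC · R2'/(R1 + R2') = 24.9 × 5.093/11.33 = 11.19 mV.
(Unloaded it would be 12.0 mV; the load pulls it down.)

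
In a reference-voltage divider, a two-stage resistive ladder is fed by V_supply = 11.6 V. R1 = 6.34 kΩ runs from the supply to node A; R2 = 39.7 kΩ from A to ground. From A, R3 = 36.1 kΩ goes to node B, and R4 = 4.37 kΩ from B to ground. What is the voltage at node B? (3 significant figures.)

V_B ≈ 0.952 V

Looking into the second stage from A: R3 + R4 = 40.47 kΩ appears in parallel with R2.
Effective lower resistance at A: R2 ‖ 40.47 = 20.04 kΩ.
So V_A = 11.6 × 0.7597 = 8.812 V.
V_B = V_A × 0.1080 = 0.9516 V.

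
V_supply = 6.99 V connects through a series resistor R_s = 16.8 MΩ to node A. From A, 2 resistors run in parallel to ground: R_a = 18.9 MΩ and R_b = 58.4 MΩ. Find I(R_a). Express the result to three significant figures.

I ≈ 0.170 µA

Parallel bank: R_p = 1/(1/18.9 + 1/58.4) = 14.28 MΩ.
V_A = 6.99 × 14.28/31.08 = 3.211 V.
Branch current I = V_A/R_a = 3.211/18.9 = 0.1699 µA.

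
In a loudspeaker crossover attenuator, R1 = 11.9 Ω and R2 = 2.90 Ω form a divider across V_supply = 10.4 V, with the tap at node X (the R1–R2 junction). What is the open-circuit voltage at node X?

V_th ≈ 2.04 V

Open-circuit (no load on X): V_th = V_supply · R2/(R1 + R2) = 10.4 × 2.90/(11.90 + 2.90) = 2.038 V.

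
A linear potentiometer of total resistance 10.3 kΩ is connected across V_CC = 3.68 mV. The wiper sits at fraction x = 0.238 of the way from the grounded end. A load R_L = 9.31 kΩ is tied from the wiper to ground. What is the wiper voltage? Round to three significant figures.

V_out ≈ 0.729 mV

Lower segment x·R_p = 2.451 kΩ; upper segment (1−x)·R_p = 7.849 kΩ.
(x·R_p) ‖ R_L = 1.940 kΩ.
V_out = 3.68 × 1.940/(7.849 + 1.940) = 0.7295 mV.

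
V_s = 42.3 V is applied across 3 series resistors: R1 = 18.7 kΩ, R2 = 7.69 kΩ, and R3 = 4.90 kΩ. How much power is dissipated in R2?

P ≈ 14.1 mW

Series current I = V_s/ΣR = 42.3/31.29 = 1.352 mA.
V(R2) = I·R = 10.40 V; P = V·I = 10.40 × 1.352 = 14.05 mW.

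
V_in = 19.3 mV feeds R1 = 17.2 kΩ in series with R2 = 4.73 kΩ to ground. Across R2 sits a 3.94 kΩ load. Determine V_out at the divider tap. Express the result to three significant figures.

First combine the lower leg with the load: R2 ‖ R_L = 2.150 kΩ.
Now apply the divider: V_out = 19.3 × 0.1111 = 2.144 mV.

V_out ≈ 2.14 mV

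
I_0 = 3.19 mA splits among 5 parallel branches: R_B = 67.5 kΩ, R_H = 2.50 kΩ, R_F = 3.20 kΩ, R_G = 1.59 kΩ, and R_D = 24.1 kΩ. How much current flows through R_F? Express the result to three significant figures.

I ≈ 0.713 mA

Conductances: ΣG = 1/67.5 + 1/2.50 + 1/3.20 + 1/1.59 + 1/24.1 = 1.398 (1/kΩ).
Current divider: I(R_F) = I_0 · G_k/ΣG = 3.19 × (0.3125/1.398) = 3.19 × 0.2236 = 0.7132 mA.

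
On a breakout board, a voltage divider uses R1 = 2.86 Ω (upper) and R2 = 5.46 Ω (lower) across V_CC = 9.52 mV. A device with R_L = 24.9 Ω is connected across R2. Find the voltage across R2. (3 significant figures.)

V_out ≈ 5.81 mV

First combine the lower leg with the load: R2 ‖ R_L = 4.478 Ω.
Voltage divider with the loaded lower leg: V_out = 9.52 × 4.478/(2.86 + 4.478) = 9.52 × 0.6103 = 5.810 mV.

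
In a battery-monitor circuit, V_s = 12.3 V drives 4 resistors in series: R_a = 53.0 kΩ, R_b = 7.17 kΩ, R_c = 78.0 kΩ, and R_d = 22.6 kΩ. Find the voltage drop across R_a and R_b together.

Total series resistance ΣR = 53.0 + 7.17 + 78.0 + 22.6 = 160.8 kΩ.
R_{R_a..R_b} = 53.0 + 7.17 = 60.17 kΩ.
V = V_s · R/ΣR = 12.3 × 0.3743 = 4.603 V.

V ≈ 4.60 V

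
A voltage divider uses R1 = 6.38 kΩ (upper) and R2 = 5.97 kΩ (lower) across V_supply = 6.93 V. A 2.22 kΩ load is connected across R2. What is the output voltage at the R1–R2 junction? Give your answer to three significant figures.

First combine the lower leg with the load: R2 ‖ R_L = 1.618 kΩ.
Now apply the divider: V_out = 6.93 × 0.2023 = 1.402 V.

V_out ≈ 1.40 V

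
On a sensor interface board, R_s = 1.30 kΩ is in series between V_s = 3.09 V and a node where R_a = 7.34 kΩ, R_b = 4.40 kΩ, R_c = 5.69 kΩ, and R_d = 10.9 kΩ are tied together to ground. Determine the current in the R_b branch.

Equivalent of the parallel group: R_p = 1.585 kΩ.
V_A by voltage divider: V_A = 3.09 × 1.585/(1.30 + 1.585) = 1.698 V.
Branch current I = V_A/R_b = 1.698/4.40 = 0.3858 mA.

I ≈ 0.386 mA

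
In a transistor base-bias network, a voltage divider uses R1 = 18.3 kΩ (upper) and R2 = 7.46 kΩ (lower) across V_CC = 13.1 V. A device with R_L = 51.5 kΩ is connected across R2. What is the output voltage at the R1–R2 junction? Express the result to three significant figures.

R2 ‖ R_L = (7.46 × 51.5)/(7.46 + 51.5) = 6.516 kΩ.
Voltage divider with the loaded lower leg: V_out = 13.1 × 6.516/(18.3 + 6.516) = 13.1 × 0.2626 = 3.440 V.
(Unloaded it would be 3.79 V; the load pulls it down.)

V_out ≈ 3.44 V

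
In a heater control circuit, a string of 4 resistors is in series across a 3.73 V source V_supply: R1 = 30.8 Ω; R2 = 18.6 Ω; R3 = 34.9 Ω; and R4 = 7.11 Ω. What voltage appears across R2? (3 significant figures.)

V ≈ 0.759 V

Series total: ΣR = 30.8 + 18.6 + 34.9 + 7.11 = 91.41 Ω.
V = V_supply · R/ΣR = 3.73 × 0.2035 = 0.7590 V.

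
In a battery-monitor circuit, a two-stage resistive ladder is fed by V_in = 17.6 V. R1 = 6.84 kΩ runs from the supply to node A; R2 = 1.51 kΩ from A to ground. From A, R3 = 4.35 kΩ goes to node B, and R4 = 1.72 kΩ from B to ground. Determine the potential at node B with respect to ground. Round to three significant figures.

Looking into the second stage from A: R3 + R4 = 6.070 kΩ appears in parallel with R2.
R2 ‖ (R3+R4) = 1.209 kΩ.
V_A = 17.6 × 1.209/(6.84 + 1.209) = 2.644 V.
Then the unloaded second divider: V_B = V_A × R4/(R3+R4) = 2.644 × 0.2834 = 0.7492 V.

V_B ≈ 0.749 V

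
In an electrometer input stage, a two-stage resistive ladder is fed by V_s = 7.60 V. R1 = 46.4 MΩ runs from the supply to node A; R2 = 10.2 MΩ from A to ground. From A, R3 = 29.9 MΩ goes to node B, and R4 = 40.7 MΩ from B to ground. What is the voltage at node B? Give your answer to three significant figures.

Looking into the second stage from A: R3 + R4 = 70.60 MΩ appears in parallel with R2.
R2 ‖ (R3+R4) = 8.912 MΩ.
V_A = 7.60 × 8.912/(46.4 + 8.912) = 1.225 V.
Stage 2 is unloaded, so V_B = V_A · R4/(R3+R4) = 1.225 × 40.7/70.60 = 0.7060 V.

V_B ≈ 0.706 V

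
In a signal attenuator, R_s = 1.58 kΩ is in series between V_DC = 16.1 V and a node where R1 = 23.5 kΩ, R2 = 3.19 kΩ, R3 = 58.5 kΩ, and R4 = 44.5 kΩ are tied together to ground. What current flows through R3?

I ≈ 0.169 mA

Equivalent of the parallel group: R_p = 2.528 kΩ.
Node voltage V_A = V_DC · R_p/(R_s + R_p) = 16.1 × 0.6154 = 9.907 V.
Branch current I = V_A/R3 = 9.907/58.5 = 0.1694 mA.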